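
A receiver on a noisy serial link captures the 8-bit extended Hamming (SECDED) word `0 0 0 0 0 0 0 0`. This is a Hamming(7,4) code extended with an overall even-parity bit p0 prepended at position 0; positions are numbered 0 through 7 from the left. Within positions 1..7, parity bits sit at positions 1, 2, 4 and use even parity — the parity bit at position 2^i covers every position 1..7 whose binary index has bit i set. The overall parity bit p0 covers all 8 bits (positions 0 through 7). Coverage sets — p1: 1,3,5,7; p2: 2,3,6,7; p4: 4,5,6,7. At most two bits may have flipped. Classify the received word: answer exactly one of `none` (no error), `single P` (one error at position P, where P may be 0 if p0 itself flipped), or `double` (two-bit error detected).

none

s1: b1⊕b3⊕b5⊕b7 = 0⊕0⊕0⊕0 = 0
s2: b2⊕b3⊕b6⊕b7 = 0⊕0⊕0⊕0 = 0
s4: b4⊕b5⊕b6⊕b7 = 0⊕0⊕0⊕0 = 0
Syndrome (s4...s1) = 000 → position 0 (no error).
Overall parity (XOR of all 8 bits, including p0): 0⊕0⊕0⊕0⊕0⊕0⊕0⊕0 = 0
Overall=0, syndrome position=0 → no error.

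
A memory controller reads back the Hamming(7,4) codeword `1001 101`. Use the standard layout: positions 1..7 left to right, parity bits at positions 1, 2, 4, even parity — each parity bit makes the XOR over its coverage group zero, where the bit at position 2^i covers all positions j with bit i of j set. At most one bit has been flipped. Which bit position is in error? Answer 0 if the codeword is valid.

7

s1: b1⊕b3⊕b5⊕b7 = 1⊕0⊕1⊕1 = 1
s2: b2⊕b3⊕b6⊕b7 = 0⊕0⊕0⊕1 = 1
s4: b4⊕b5⊕b6⊕b7 = 1⊕1⊕0⊕1 = 1
Syndrome (s4...s1) = 111 → position 7.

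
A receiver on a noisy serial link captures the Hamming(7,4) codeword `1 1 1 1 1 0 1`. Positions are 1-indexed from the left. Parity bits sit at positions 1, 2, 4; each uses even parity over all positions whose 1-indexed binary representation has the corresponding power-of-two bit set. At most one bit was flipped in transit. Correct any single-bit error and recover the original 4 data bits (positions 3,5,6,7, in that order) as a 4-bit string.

1111

s1: b1⊕b3⊕b5⊕b7 = 1⊕1⊕1⊕1 = 0
s2: b2⊕b3⊕b6⊕b7 = 1⊕1⊕0⊕1 = 1
s4: b4⊕b5⊕b6⊕b7 = 1⊕1⊕0⊕1 = 1
Syndrome (s4...s1) = 110 → position 6.
Flip bit 6: corrected codeword = 1111111
Data bits at positions 3,5,6,7: 1111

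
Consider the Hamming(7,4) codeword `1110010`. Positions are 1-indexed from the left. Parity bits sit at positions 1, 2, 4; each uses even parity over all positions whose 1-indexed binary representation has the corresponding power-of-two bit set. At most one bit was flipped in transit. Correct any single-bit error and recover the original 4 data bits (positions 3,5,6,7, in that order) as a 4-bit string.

1000

s1: b1⊕b3⊕b5⊕b7 = 1⊕1⊕0⊕0 = 0
s2: b2⊕b3⊕b6⊕b7 = 1⊕1⊕1⊕0 = 1
s4: b4⊕b5⊕b6⊕b7 = 0⊕0⊕1⊕0 = 1
Syndrome (s4...s1) = 110 → position 6.
Flip bit 6: corrected codeword = 1110000
Data bits at positions 3,5,6,7: 1000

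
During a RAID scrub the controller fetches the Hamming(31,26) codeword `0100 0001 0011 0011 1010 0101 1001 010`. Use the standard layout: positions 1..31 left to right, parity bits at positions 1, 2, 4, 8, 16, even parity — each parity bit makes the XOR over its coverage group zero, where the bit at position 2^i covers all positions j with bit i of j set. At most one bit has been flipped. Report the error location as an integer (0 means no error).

5

s1: b1⊕b3⊕b5⊕b7⊕b9⊕b11⊕b13⊕b15⊕b17⊕b19⊕b21⊕b23⊕b25⊕b27⊕b29⊕b31 = 0⊕0⊕0⊕0⊕0⊕1⊕0⊕1⊕1⊕1⊕0⊕0⊕1⊕0⊕0⊕0 = 1
s2: b2⊕b3⊕b6⊕b7⊕b10⊕b11⊕b14⊕b15⊕b18⊕b19⊕b22⊕b23⊕b26⊕b27⊕b30⊕b31 = 1⊕0⊕0⊕0⊕0⊕1⊕0⊕1⊕0⊕1⊕1⊕0⊕0⊕0⊕1⊕0 = 0
s4: b4⊕b5⊕b6⊕b7⊕b12⊕b13⊕b14⊕b15⊕b20⊕b21⊕b22⊕b23⊕b28⊕b29⊕b30⊕b31 = 0⊕0⊕0⊕0⊕1⊕0⊕0⊕1⊕0⊕0⊕1⊕0⊕1⊕0⊕1⊕0 = 1
s8: b8⊕b9⊕b10⊕b11⊕b12⊕b13⊕b14⊕b15⊕b24⊕b25⊕b26⊕b27⊕b28⊕b29⊕b30⊕b31 = 1⊕0⊕0⊕1⊕1⊕0⊕0⊕1⊕1⊕1⊕0⊕0⊕1⊕0⊕1⊕0 = 0
s16: b16⊕b17⊕b18⊕b19⊕b20⊕b21⊕b22⊕b23⊕b24⊕b25⊕b26⊕b27⊕b28⊕b29⊕b30⊕b31 = 1⊕1⊕0⊕1⊕0⊕0⊕1⊕0⊕1⊕1⊕0⊕0⊕1⊕0⊕1⊕0 = 0
Syndrome (s16...s1) = 00101 → position 5.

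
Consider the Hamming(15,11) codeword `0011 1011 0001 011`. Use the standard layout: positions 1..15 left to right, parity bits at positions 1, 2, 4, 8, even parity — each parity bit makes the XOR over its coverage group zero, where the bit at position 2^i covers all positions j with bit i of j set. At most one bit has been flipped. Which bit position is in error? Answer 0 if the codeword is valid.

0

s1: b1⊕b3⊕b5⊕b7⊕b9⊕b11⊕b13⊕b15 = 0⊕1⊕1⊕1⊕0⊕0⊕0⊕1 = 0
s2: b2⊕b3⊕b6⊕b7⊕b10⊕b11⊕b14⊕b15 = 0⊕1⊕0⊕1⊕0⊕0⊕1⊕1 = 0
s4: b4⊕b5⊕b6⊕b7⊕b12⊕b13⊕b14⊕b15 = 1⊕1⊕0⊕1⊕1⊕0⊕1⊕1 = 0
s8: b8⊕b9⊕b10⊕b11⊕b12⊕b13⊕b14⊕b15 = 1⊕0⊕0⊕0⊕1⊕0⊕1⊕1 = 0
Syndrome (s8...s1) = 0000 → position 0 (no error).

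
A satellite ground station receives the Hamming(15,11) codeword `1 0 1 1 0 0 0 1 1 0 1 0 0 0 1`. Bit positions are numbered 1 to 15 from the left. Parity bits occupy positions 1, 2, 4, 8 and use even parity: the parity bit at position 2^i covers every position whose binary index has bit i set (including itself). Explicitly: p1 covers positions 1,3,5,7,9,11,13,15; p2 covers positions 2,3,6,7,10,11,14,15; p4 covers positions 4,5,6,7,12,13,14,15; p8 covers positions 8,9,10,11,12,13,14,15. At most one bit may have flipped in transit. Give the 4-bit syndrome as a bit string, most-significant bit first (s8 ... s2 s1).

0011

s1: b1⊕b3⊕b5⊕b7⊕b9⊕b11⊕b13⊕b15 = 1⊕1⊕0⊕0⊕1⊕1⊕0⊕1 = 1
s2: b2⊕b3⊕b6⊕b7⊕b10⊕b11⊕b14⊕b15 = 0⊕1⊕0⊕0⊕0⊕1⊕0⊕1 = 1
s4: b4⊕b5⊕b6⊕b7⊕b12⊕b13⊕b14⊕b15 = 1⊕0⊕0⊕0⊕0⊕0⊕0⊕1 = 0
s8: b8⊕b9⊕b10⊕b11⊕b12⊕b13⊕b14⊕b15 = 1⊕1⊕0⊕1⊕0⊕0⊕0⊕1 = 0
Syndrome (s8...s1) = 0011 → position 3.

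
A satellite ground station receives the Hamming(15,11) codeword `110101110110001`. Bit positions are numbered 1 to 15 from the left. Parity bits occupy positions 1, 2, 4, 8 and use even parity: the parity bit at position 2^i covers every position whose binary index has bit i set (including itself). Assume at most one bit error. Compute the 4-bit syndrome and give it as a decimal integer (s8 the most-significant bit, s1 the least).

s1: b1⊕b3⊕b5⊕b7⊕b9⊕b11⊕b13⊕b15 = 1⊕0⊕0⊕1⊕0⊕1⊕0⊕1 = 0
s2: b2⊕b3⊕b6⊕b7⊕b10⊕b11⊕b14⊕b15 = 1⊕0⊕1⊕1⊕1⊕1⊕0⊕1 = 0
s4: b4⊕b5⊕b6⊕b7⊕b12⊕b13⊕b14⊕b15 = 1⊕0⊕1⊕1⊕0⊕0⊕0⊕1 = 0
s8: b8⊕b9⊕b10⊕b11⊕b12⊕b13⊕b14⊕b15 = 1⊕0⊕1⊕1⊕0⊕0⊕0⊕1 = 0
Syndrome (s8...s1) = 0000 → position 0 (no error).

0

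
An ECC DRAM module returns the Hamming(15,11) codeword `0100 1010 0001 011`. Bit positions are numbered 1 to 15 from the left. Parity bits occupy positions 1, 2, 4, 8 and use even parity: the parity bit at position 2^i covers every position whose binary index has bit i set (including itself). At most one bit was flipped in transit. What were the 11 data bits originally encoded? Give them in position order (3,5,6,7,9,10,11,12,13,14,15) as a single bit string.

s1: b1⊕b3⊕b5⊕b7⊕b9⊕b11⊕b13⊕b15 = 0⊕0⊕1⊕1⊕0⊕0⊕0⊕1 = 1
s2: b2⊕b3⊕b6⊕b7⊕b10⊕b11⊕b14⊕b15 = 1⊕0⊕0⊕1⊕0⊕0⊕1⊕1 = 0
s4: b4⊕b5⊕b6⊕b7⊕b12⊕b13⊕b14⊕b15 = 0⊕1⊕0⊕1⊕1⊕0⊕1⊕1 = 1
s8: b8⊕b9⊕b10⊕b11⊕b12⊕b13⊕b14⊕b15 = 0⊕0⊕0⊕0⊕1⊕0⊕1⊕1 = 1
Syndrome (s8...s1) = 1101 → position 13.
Flip bit 13: corrected codeword = 010010100001111
Data bits at positions 3,5,6,7,9,10,11,12,13,14,15: 01010001111

01010001111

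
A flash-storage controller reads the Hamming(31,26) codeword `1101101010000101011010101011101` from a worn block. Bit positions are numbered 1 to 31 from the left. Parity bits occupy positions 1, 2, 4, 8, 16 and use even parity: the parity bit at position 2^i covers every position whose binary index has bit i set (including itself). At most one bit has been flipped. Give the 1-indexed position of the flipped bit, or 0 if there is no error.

13

s1: b1⊕b3⊕b5⊕b7⊕b9⊕b11⊕b13⊕b15⊕b17⊕b19⊕b21⊕b23⊕b25⊕b27⊕b29⊕b31 = 1⊕0⊕1⊕1⊕1⊕0⊕0⊕0⊕0⊕1⊕1⊕1⊕1⊕1⊕1⊕1 = 1
s2: b2⊕b3⊕b6⊕b7⊕b10⊕b11⊕b14⊕b15⊕b18⊕b19⊕b22⊕b23⊕b26⊕b27⊕b30⊕b31 = 1⊕0⊕0⊕1⊕0⊕0⊕1⊕0⊕1⊕1⊕0⊕1⊕0⊕1⊕0⊕1 = 0
s4: b4⊕b5⊕b6⊕b7⊕b12⊕b13⊕b14⊕b15⊕b20⊕b21⊕b22⊕b23⊕b28⊕b29⊕b30⊕b31 = 1⊕1⊕0⊕1⊕0⊕0⊕1⊕0⊕0⊕1⊕0⊕1⊕1⊕1⊕0⊕1 = 1
s8: b8⊕b9⊕b10⊕b11⊕b12⊕b13⊕b14⊕b15⊕b24⊕b25⊕b26⊕b27⊕b28⊕b29⊕b30⊕b31 = 0⊕1⊕0⊕0⊕0⊕0⊕1⊕0⊕0⊕1⊕0⊕1⊕1⊕1⊕0⊕1 = 1
s16: b16⊕b17⊕b18⊕b19⊕b20⊕b21⊕b22⊕b23⊕b24⊕b25⊕b26⊕b27⊕b28⊕b29⊕b30⊕b31 = 1⊕0⊕1⊕1⊕0⊕1⊕0⊕1⊕0⊕1⊕0⊕1⊕1⊕1⊕0⊕1 = 0
Syndrome (s16...s1) = 01101 → position 13.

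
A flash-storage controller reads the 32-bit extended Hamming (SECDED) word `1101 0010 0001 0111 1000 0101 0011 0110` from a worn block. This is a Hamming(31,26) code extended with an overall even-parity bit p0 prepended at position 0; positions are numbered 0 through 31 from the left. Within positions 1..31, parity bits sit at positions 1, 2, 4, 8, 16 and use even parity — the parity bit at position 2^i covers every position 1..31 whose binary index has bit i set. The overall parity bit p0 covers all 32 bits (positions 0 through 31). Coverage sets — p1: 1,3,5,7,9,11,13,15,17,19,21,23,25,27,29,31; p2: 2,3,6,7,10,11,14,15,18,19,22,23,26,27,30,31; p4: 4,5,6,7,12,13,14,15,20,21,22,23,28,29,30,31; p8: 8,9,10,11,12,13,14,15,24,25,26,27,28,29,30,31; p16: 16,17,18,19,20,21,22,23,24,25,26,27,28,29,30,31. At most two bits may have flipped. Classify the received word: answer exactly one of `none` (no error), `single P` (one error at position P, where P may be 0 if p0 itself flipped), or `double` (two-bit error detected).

s1: b1⊕b3⊕b5⊕b7⊕b9⊕b11⊕b13⊕b15⊕b17⊕b19⊕b21⊕b23⊕b25⊕b27⊕b29⊕b31 = 1⊕1⊕0⊕0⊕0⊕1⊕1⊕1⊕0⊕0⊕1⊕1⊕0⊕1⊕1⊕0 = 1
s2: b2⊕b3⊕b6⊕b7⊕b10⊕b11⊕b14⊕b15⊕b18⊕b19⊕b22⊕b23⊕b26⊕b27⊕b30⊕b31 = 0⊕1⊕1⊕0⊕0⊕1⊕1⊕1⊕0⊕0⊕0⊕1⊕1⊕1⊕1⊕0 = 1
s4: b4⊕b5⊕b6⊕b7⊕b12⊕b13⊕b14⊕b15⊕b20⊕b21⊕b22⊕b23⊕b28⊕b29⊕b30⊕b31 = 0⊕0⊕1⊕0⊕0⊕1⊕1⊕1⊕0⊕1⊕0⊕1⊕0⊕1⊕1⊕0 = 0
s8: b8⊕b9⊕b10⊕b11⊕b12⊕b13⊕b14⊕b15⊕b24⊕b25⊕b26⊕b27⊕b28⊕b29⊕b30⊕b31 = 0⊕0⊕0⊕1⊕0⊕1⊕1⊕1⊕0⊕0⊕1⊕1⊕0⊕1⊕1⊕0 = 0
s16: b16⊕b17⊕b18⊕b19⊕b20⊕b21⊕b22⊕b23⊕b24⊕b25⊕b26⊕b27⊕b28⊕b29⊕b30⊕b31 = 1⊕0⊕0⊕0⊕0⊕1⊕0⊕1⊕0⊕0⊕1⊕1⊕0⊕1⊕1⊕0 = 1
Syndrome (s16...s1) = 10011 → position 19.
Overall parity (XOR of all 32 bits, including p0): 1⊕1⊕0⊕1⊕0⊕0⊕1⊕0⊕0⊕0⊕0⊕1⊕0⊕1⊕1⊕1⊕1⊕0⊕0⊕0⊕0⊕1⊕0⊕1⊕0⊕0⊕1⊕1⊕0⊕1⊕1⊕0 = 1
Overall=1, syndrome position=19 → single-bit error at position 19.

single 19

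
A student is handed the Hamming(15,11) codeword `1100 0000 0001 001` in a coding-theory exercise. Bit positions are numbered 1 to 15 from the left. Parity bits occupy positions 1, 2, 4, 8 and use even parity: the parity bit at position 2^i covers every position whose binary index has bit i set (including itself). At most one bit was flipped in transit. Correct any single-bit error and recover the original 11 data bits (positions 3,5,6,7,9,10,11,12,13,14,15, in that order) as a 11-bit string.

s1: b1⊕b3⊕b5⊕b7⊕b9⊕b11⊕b13⊕b15 = 1⊕0⊕0⊕0⊕0⊕0⊕0⊕1 = 0
s2: b2⊕b3⊕b6⊕b7⊕b10⊕b11⊕b14⊕b15 = 1⊕0⊕0⊕0⊕0⊕0⊕0⊕1 = 0
s4: b4⊕b5⊕b6⊕b7⊕b12⊕b13⊕b14⊕b15 = 0⊕0⊕0⊕0⊕1⊕0⊕0⊕1 = 0
s8: b8⊕b9⊕b10⊕b11⊕b12⊕b13⊕b14⊕b15 = 0⊕0⊕0⊕0⊕1⊕0⊕0⊕1 = 0
Syndrome (s8...s1) = 0000 → position 0 (no error).
No correction needed.
Data bits at positions 3,5,6,7,9,10,11,12,13,14,15: 00000001001

00000001001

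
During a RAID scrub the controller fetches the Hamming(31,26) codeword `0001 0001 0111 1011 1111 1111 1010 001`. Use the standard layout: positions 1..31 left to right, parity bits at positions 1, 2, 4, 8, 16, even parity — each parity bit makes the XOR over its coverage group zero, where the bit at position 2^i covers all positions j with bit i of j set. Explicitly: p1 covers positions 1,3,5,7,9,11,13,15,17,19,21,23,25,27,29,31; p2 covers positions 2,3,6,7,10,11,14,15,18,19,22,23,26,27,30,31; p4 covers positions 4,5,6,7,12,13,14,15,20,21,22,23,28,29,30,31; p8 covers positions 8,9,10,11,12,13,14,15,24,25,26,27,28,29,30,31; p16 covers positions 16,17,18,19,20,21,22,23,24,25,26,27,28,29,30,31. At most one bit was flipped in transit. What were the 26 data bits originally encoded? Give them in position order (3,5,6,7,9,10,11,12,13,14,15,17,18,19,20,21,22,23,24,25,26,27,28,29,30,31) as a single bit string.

s1: b1⊕b3⊕b5⊕b7⊕b9⊕b11⊕b13⊕b15⊕b17⊕b19⊕b21⊕b23⊕b25⊕b27⊕b29⊕b31 = 0⊕0⊕0⊕0⊕0⊕1⊕1⊕1⊕1⊕1⊕1⊕1⊕1⊕1⊕0⊕1 = 0
s2: b2⊕b3⊕b6⊕b7⊕b10⊕b11⊕b14⊕b15⊕b18⊕b19⊕b22⊕b23⊕b26⊕b27⊕b30⊕b31 = 0⊕0⊕0⊕0⊕1⊕1⊕0⊕1⊕1⊕1⊕1⊕1⊕0⊕1⊕0⊕1 = 1
s4: b4⊕b5⊕b6⊕b7⊕b12⊕b13⊕b14⊕b15⊕b20⊕b21⊕b22⊕b23⊕b28⊕b29⊕b30⊕b31 = 1⊕0⊕0⊕0⊕1⊕1⊕0⊕1⊕1⊕1⊕1⊕1⊕0⊕0⊕0⊕1 = 1
s8: b8⊕b9⊕b10⊕b11⊕b12⊕b13⊕b14⊕b15⊕b24⊕b25⊕b26⊕b27⊕b28⊕b29⊕b30⊕b31 = 1⊕0⊕1⊕1⊕1⊕1⊕0⊕1⊕1⊕1⊕0⊕1⊕0⊕0⊕0⊕1 = 0
s16: b16⊕b17⊕b18⊕b19⊕b20⊕b21⊕b22⊕b23⊕b24⊕b25⊕b26⊕b27⊕b28⊕b29⊕b30⊕b31 = 1⊕1⊕1⊕1⊕1⊕1⊕1⊕1⊕1⊕1⊕0⊕1⊕0⊕0⊕0⊕1 = 0
Syndrome (s16...s1) = 00110 → position 6.
Flip bit 6: corrected codeword = 0001010101111011111111111010001
Data bits at positions 3,5,6,7,9,10,11,12,13,14,15,17,18,19,20,21,22,23,24,25,26,27,28,29,30,31: 00100111101111111111010001

00100111101111111111010001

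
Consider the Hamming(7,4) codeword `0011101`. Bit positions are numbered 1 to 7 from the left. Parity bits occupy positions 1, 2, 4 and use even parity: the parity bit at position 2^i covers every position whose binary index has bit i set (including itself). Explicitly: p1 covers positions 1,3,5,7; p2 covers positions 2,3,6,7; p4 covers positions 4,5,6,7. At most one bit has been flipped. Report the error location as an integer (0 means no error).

s1: b1⊕b3⊕b5⊕b7 = 0⊕1⊕1⊕1 = 1
s2: b2⊕b3⊕b6⊕b7 = 0⊕1⊕0⊕1 = 0
s4: b4⊕b5⊕b6⊕b7 = 1⊕1⊕0⊕1 = 1
Syndrome (s4...s1) = 101 → position 5.

5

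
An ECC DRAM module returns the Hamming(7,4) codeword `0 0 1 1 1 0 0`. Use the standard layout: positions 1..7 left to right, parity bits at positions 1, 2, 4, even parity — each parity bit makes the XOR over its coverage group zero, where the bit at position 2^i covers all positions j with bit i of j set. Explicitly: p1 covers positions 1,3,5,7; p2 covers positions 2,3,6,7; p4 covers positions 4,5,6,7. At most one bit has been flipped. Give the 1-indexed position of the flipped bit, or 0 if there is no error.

s1: b1⊕b3⊕b5⊕b7 = 0⊕1⊕1⊕0 = 0
s2: b2⊕b3⊕b6⊕b7 = 0⊕1⊕0⊕0 = 1
s4: b4⊕b5⊕b6⊕b7 = 1⊕1⊕0⊕0 = 0
Syndrome (s4...s1) = 010 → position 2.

2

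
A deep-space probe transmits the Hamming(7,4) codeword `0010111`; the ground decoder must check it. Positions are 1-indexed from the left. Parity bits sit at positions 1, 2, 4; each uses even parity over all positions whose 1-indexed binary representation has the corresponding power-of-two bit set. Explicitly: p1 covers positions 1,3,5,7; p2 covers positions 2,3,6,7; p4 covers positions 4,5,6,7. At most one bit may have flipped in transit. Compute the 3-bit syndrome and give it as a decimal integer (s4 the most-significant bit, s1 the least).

7

s1: b1⊕b3⊕b5⊕b7 = 0⊕1⊕1⊕1 = 1
s2: b2⊕b3⊕b6⊕b7 = 0⊕1⊕1⊕1 = 1
s4: b4⊕b5⊕b6⊕b7 = 0⊕1⊕1⊕1 = 1
Syndrome (s4...s1) = 111 → position 7.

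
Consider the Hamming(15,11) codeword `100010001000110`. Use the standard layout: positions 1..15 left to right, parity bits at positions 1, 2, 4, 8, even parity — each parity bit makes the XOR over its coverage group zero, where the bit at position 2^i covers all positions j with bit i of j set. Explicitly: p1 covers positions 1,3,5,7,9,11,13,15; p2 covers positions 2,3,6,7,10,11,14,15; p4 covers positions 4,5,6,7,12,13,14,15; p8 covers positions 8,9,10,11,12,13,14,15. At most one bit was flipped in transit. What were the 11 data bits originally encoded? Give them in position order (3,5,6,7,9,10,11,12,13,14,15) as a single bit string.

s1: b1⊕b3⊕b5⊕b7⊕b9⊕b11⊕b13⊕b15 = 1⊕0⊕1⊕0⊕1⊕0⊕1⊕0 = 0
s2: b2⊕b3⊕b6⊕b7⊕b10⊕b11⊕b14⊕b15 = 0⊕0⊕0⊕0⊕0⊕0⊕1⊕0 = 1
s4: b4⊕b5⊕b6⊕b7⊕b12⊕b13⊕b14⊕b15 = 0⊕1⊕0⊕0⊕0⊕1⊕1⊕0 = 1
s8: b8⊕b9⊕b10⊕b11⊕b12⊕b13⊕b14⊕b15 = 0⊕1⊕0⊕0⊕0⊕1⊕1⊕0 = 1
Syndrome (s8...s1) = 1110 → position 14.
Flip bit 14: corrected codeword = 100010001000100
Data bits at positions 3,5,6,7,9,10,11,12,13,14,15: 01001000100

01001000100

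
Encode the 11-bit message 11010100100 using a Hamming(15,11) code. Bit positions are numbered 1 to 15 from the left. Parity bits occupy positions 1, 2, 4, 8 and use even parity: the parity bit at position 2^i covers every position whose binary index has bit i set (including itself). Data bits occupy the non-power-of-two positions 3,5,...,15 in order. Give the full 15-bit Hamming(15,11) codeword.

Place data bits at non-power-of-two positions: b3=1, b5=1, b6=0, b7=1, b9=0, b10=1, b11=0, b12=0, b13=1, b14=0, b15=0.
p1 = XOR of data positions {3,5,7,9,11,13,15} = 1⊕1⊕1⊕0⊕0⊕1⊕0 = 0
p2 = XOR of data positions {3,6,7,10,11,14,15} = 1⊕0⊕1⊕1⊕0⊕0⊕0 = 1
p4 = XOR of data positions {5,6,7,12,13,14,15} = 1⊕0⊕1⊕0⊕1⊕0⊕0 = 1
p8 = XOR of data positions {9,10,11,12,13,14,15} = 0⊕1⊕0⊕0⊕1⊕0⊕0 = 0
Codeword b1..b15 = 011110100100100

011110100100100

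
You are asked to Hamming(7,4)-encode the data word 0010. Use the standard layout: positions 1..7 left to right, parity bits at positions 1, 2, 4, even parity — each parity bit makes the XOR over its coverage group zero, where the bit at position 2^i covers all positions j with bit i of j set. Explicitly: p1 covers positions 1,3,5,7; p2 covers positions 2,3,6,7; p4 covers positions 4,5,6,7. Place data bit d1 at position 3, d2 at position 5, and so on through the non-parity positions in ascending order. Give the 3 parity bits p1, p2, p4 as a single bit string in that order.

Place data bits at non-power-of-two positions: b3=0, b5=0, b6=1, b7=0.
p1 = XOR of data positions {3,5,7} = 0⊕0⊕0 = 0
p2 = XOR of data positions {3,6,7} = 0⊕1⊕0 = 1
p4 = XOR of data positions {5,6,7} = 0⊕1⊕0 = 1
Parity bits p1,p2,p4 = 011

011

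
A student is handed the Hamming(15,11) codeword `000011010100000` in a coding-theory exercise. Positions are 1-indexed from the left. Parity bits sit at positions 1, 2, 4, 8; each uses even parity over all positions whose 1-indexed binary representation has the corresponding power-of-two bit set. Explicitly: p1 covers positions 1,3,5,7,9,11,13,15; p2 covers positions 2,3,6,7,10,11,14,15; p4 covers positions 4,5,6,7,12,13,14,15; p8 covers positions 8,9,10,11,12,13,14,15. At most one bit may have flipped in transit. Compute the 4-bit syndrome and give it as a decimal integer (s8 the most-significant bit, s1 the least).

1

s1: b1⊕b3⊕b5⊕b7⊕b9⊕b11⊕b13⊕b15 = 0⊕0⊕1⊕0⊕0⊕0⊕0⊕0 = 1
s2: b2⊕b3⊕b6⊕b7⊕b10⊕b11⊕b14⊕b15 = 0⊕0⊕1⊕0⊕1⊕0⊕0⊕0 = 0
s4: b4⊕b5⊕b6⊕b7⊕b12⊕b13⊕b14⊕b15 = 0⊕1⊕1⊕0⊕0⊕0⊕0⊕0 = 0
s8: b8⊕b9⊕b10⊕b11⊕b12⊕b13⊕b14⊕b15 = 1⊕0⊕1⊕0⊕0⊕0⊕0⊕0 = 0
Syndrome (s8...s1) = 0001 → position 1.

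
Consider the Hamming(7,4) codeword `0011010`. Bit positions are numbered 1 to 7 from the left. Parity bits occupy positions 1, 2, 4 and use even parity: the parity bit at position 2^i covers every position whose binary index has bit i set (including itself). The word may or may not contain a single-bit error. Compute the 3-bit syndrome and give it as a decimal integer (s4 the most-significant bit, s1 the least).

1

s1: b1⊕b3⊕b5⊕b7 = 0⊕1⊕0⊕0 = 1
s2: b2⊕b3⊕b6⊕b7 = 0⊕1⊕1⊕0 = 0
s4: b4⊕b5⊕b6⊕b7 = 1⊕0⊕1⊕0 = 0
Syndrome (s4...s1) = 001 → position 1.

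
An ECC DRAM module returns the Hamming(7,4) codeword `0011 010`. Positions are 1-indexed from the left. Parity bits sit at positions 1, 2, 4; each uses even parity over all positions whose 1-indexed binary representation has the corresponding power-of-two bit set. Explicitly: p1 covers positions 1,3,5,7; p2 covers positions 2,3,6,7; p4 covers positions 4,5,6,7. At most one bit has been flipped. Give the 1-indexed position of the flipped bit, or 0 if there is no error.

1

s1: b1⊕b3⊕b5⊕b7 = 0⊕1⊕0⊕0 = 1
s2: b2⊕b3⊕b6⊕b7 = 0⊕1⊕1⊕0 = 0
s4: b4⊕b5⊕b6⊕b7 = 1⊕0⊕1⊕0 = 0
Syndrome (s4...s1) = 001 → position 1.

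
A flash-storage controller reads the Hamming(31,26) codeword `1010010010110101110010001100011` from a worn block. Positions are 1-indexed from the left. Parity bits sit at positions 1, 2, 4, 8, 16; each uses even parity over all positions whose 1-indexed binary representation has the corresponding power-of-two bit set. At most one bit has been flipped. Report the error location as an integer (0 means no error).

s1: b1⊕b3⊕b5⊕b7⊕b9⊕b11⊕b13⊕b15⊕b17⊕b19⊕b21⊕b23⊕b25⊕b27⊕b29⊕b31 = 1⊕1⊕0⊕0⊕1⊕1⊕0⊕0⊕1⊕0⊕1⊕0⊕1⊕0⊕0⊕1 = 0
s2: b2⊕b3⊕b6⊕b7⊕b10⊕b11⊕b14⊕b15⊕b18⊕b19⊕b22⊕b23⊕b26⊕b27⊕b30⊕b31 = 0⊕1⊕1⊕0⊕0⊕1⊕1⊕0⊕1⊕0⊕0⊕0⊕1⊕0⊕1⊕1 = 0
s4: b4⊕b5⊕b6⊕b7⊕b12⊕b13⊕b14⊕b15⊕b20⊕b21⊕b22⊕b23⊕b28⊕b29⊕b30⊕b31 = 0⊕0⊕1⊕0⊕1⊕0⊕1⊕0⊕0⊕1⊕0⊕0⊕0⊕0⊕1⊕1 = 0
s8: b8⊕b9⊕b10⊕b11⊕b12⊕b13⊕b14⊕b15⊕b24⊕b25⊕b26⊕b27⊕b28⊕b29⊕b30⊕b31 = 0⊕1⊕0⊕1⊕1⊕0⊕1⊕0⊕0⊕1⊕1⊕0⊕0⊕0⊕1⊕1 = 0
s16: b16⊕b17⊕b18⊕b19⊕b20⊕b21⊕b22⊕b23⊕b24⊕b25⊕b26⊕b27⊕b28⊕b29⊕b30⊕b31 = 1⊕1⊕1⊕0⊕0⊕1⊕0⊕0⊕0⊕1⊕1⊕0⊕0⊕0⊕1⊕1 = 0
Syndrome (s16...s1) = 00000 → position 0 (no error).

0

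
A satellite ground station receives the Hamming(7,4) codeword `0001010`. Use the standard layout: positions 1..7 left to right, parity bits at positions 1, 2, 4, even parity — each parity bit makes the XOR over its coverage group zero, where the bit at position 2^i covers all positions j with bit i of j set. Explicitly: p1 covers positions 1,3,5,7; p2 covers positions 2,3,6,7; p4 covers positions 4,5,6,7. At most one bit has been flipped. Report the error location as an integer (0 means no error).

s1: b1⊕b3⊕b5⊕b7 = 0⊕0⊕0⊕0 = 0
s2: b2⊕b3⊕b6⊕b7 = 0⊕0⊕1⊕0 = 1
s4: b4⊕b5⊕b6⊕b7 = 1⊕0⊕1⊕0 = 0
Syndrome (s4...s1) = 010 → position 2.

2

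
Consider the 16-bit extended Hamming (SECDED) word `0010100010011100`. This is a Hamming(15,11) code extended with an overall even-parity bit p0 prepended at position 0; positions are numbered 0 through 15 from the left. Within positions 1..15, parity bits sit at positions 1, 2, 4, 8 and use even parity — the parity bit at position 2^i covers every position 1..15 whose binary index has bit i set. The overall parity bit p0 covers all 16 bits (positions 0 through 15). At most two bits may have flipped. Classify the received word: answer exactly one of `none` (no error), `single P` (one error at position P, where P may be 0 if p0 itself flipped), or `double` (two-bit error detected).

double

s1: b1⊕b3⊕b5⊕b7⊕b9⊕b11⊕b13⊕b15 = 0⊕0⊕0⊕0⊕0⊕1⊕1⊕0 = 0
s2: b2⊕b3⊕b6⊕b7⊕b10⊕b11⊕b14⊕b15 = 1⊕0⊕0⊕0⊕0⊕1⊕0⊕0 = 0
s4: b4⊕b5⊕b6⊕b7⊕b12⊕b13⊕b14⊕b15 = 1⊕0⊕0⊕0⊕1⊕1⊕0⊕0 = 1
s8: b8⊕b9⊕b10⊕b11⊕b12⊕b13⊕b14⊕b15 = 1⊕0⊕0⊕1⊕1⊕1⊕0⊕0 = 0
Syndrome (s8...s1) = 0100 → position 4.
Overall parity (XOR of all 16 bits, including p0): 0⊕0⊕1⊕0⊕1⊕0⊕0⊕0⊕1⊕0⊕0⊕1⊕1⊕1⊕0⊕0 = 0
Overall=0, syndrome position=4 → double-bit error detected (uncorrectable).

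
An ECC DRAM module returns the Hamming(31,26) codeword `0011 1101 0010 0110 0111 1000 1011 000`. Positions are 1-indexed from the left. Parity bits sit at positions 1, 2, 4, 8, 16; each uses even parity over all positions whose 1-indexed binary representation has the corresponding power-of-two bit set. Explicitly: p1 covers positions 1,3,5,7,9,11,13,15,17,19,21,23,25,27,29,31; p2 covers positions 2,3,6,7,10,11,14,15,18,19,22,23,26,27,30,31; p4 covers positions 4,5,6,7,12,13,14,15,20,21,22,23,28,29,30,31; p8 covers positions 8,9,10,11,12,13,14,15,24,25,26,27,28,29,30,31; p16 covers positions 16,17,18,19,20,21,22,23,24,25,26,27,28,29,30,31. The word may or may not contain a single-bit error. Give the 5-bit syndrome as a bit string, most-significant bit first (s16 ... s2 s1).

11000

s1: b1⊕b3⊕b5⊕b7⊕b9⊕b11⊕b13⊕b15⊕b17⊕b19⊕b21⊕b23⊕b25⊕b27⊕b29⊕b31 = 0⊕1⊕1⊕0⊕0⊕1⊕0⊕1⊕0⊕1⊕1⊕0⊕1⊕1⊕0⊕0 = 0
s2: b2⊕b3⊕b6⊕b7⊕b10⊕b11⊕b14⊕b15⊕b18⊕b19⊕b22⊕b23⊕b26⊕b27⊕b30⊕b31 = 0⊕1⊕1⊕0⊕0⊕1⊕1⊕1⊕1⊕1⊕0⊕0⊕0⊕1⊕0⊕0 = 0
s4: b4⊕b5⊕b6⊕b7⊕b12⊕b13⊕b14⊕b15⊕b20⊕b21⊕b22⊕b23⊕b28⊕b29⊕b30⊕b31 = 1⊕1⊕1⊕0⊕0⊕0⊕1⊕1⊕1⊕1⊕0⊕0⊕1⊕0⊕0⊕0 = 0
s8: b8⊕b9⊕b10⊕b11⊕b12⊕b13⊕b14⊕b15⊕b24⊕b25⊕b26⊕b27⊕b28⊕b29⊕b30⊕b31 = 1⊕0⊕0⊕1⊕0⊕0⊕1⊕1⊕0⊕1⊕0⊕1⊕1⊕0⊕0⊕0 = 1
s16: b16⊕b17⊕b18⊕b19⊕b20⊕b21⊕b22⊕b23⊕b24⊕b25⊕b26⊕b27⊕b28⊕b29⊕b30⊕b31 = 0⊕0⊕1⊕1⊕1⊕1⊕0⊕0⊕0⊕1⊕0⊕1⊕1⊕0⊕0⊕0 = 1
Syndrome (s16...s1) = 11000 → position 24.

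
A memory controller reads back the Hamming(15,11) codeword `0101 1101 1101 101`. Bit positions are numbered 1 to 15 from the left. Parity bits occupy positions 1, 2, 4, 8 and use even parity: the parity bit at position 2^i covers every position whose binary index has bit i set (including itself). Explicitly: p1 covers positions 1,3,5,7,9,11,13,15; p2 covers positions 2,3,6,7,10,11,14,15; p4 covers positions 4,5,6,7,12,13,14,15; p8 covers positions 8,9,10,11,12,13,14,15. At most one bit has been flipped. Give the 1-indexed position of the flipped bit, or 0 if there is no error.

0

s1: b1⊕b3⊕b5⊕b7⊕b9⊕b11⊕b13⊕b15 = 0⊕0⊕1⊕0⊕1⊕0⊕1⊕1 = 0
s2: b2⊕b3⊕b6⊕b7⊕b10⊕b11⊕b14⊕b15 = 1⊕0⊕1⊕0⊕1⊕0⊕0⊕1 = 0
s4: b4⊕b5⊕b6⊕b7⊕b12⊕b13⊕b14⊕b15 = 1⊕1⊕1⊕0⊕1⊕1⊕0⊕1 = 0
s8: b8⊕b9⊕b10⊕b11⊕b12⊕b13⊕b14⊕b15 = 1⊕1⊕1⊕0⊕1⊕1⊕0⊕1 = 0
Syndrome (s8...s1) = 0000 → position 0 (no error).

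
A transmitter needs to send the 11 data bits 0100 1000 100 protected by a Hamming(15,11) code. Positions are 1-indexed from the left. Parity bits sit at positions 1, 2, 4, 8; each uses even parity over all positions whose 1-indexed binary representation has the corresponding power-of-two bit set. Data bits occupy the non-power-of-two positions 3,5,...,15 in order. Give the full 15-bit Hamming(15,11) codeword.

Place data bits at non-power-of-two positions: b3=0, b5=1, b6=0, b7=0, b9=1, b10=0, b11=0, b12=0, b13=1, b14=0, b15=0.
p1 = XOR of data positions {3,5,7,9,11,13,15} = 0⊕1⊕0⊕1⊕0⊕1⊕0 = 1
p2 = XOR of data positions {3,6,7,10,11,14,15} = 0⊕0⊕0⊕0⊕0⊕0⊕0 = 0
p4 = XOR of data positions {5,6,7,12,13,14,15} = 1⊕0⊕0⊕0⊕1⊕0⊕0 = 0
p8 = XOR of data positions {9,10,11,12,13,14,15} = 1⊕0⊕0⊕0⊕1⊕0⊕0 = 0
Codeword b1..b15 = 100010001000100

100010001000100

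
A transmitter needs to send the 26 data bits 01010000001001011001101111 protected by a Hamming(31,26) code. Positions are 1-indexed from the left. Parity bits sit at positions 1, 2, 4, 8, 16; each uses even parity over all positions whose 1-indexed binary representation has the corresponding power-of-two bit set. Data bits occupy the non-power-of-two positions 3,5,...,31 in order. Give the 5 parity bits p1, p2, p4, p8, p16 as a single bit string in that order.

01111

Place data bits at non-power-of-two positions: b3=0, b5=1, b6=0, b7=1, b9=0, b10=0, b11=0, b12=0, b13=0, b14=0, b15=1, b17=0, b18=0, b19=1, b20=0, b21=1, b22=1, b23=0, b24=0, b25=1, b26=1, b27=0, b28=1, b29=1, b30=1, b31=1.
p1 = XOR of data positions {3,5,7,9,11,13,15,17,19,21,23,25,27,29,31} = 0⊕1⊕1⊕0⊕0⊕0⊕1⊕0⊕1⊕1⊕0⊕1⊕0⊕1⊕1 = 0
p2 = XOR of data positions {3,6,7,10,11,14,15,18,19,22,23,26,27,30,31} = 0⊕0⊕1⊕0⊕0⊕0⊕1⊕0⊕1⊕1⊕0⊕1⊕0⊕1⊕1 = 1
p4 = XOR of data positions {5,6,7,12,13,14,15,20,21,22,23,28,29,30,31} = 1⊕0⊕1⊕0⊕0⊕0⊕1⊕0⊕1⊕1⊕0⊕1⊕1⊕1⊕1 = 1
p8 = XOR of data positions {9,10,11,12,13,14,15,24,25,26,27,28,29,30,31} = 0⊕0⊕0⊕0⊕0⊕0⊕1⊕0⊕1⊕1⊕0⊕1⊕1⊕1⊕1 = 1
p16 = XOR of data positions {17,18,19,20,21,22,23,24,25,26,27,28,29,30,31} = 0⊕0⊕1⊕0⊕1⊕1⊕0⊕0⊕1⊕1⊕0⊕1⊕1⊕1⊕1 = 1
Parity bits p1,p2,p4,p8,p16 = 01111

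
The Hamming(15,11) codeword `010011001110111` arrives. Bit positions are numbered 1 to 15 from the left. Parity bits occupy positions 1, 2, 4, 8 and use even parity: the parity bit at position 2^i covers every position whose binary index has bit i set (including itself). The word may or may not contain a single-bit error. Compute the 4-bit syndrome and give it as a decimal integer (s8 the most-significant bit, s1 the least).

5

s1: b1⊕b3⊕b5⊕b7⊕b9⊕b11⊕b13⊕b15 = 0⊕0⊕1⊕0⊕1⊕1⊕1⊕1 = 1
s2: b2⊕b3⊕b6⊕b7⊕b10⊕b11⊕b14⊕b15 = 1⊕0⊕1⊕0⊕1⊕1⊕1⊕1 = 0
s4: b4⊕b5⊕b6⊕b7⊕b12⊕b13⊕b14⊕b15 = 0⊕1⊕1⊕0⊕0⊕1⊕1⊕1 = 1
s8: b8⊕b9⊕b10⊕b11⊕b12⊕b13⊕b14⊕b15 = 0⊕1⊕1⊕1⊕0⊕1⊕1⊕1 = 0
Syndrome (s8...s1) = 0101 → position 5.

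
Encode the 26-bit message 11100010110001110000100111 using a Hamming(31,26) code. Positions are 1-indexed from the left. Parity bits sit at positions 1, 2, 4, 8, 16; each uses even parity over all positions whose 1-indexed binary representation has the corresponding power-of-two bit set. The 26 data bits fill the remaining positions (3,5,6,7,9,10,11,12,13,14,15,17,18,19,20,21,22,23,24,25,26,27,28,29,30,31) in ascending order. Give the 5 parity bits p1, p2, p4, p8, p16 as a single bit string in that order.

Place data bits at non-power-of-two positions: b3=1, b5=1, b6=1, b7=0, b9=0, b10=0, b11=1, b12=0, b13=1, b14=1, b15=0, b17=0, b18=0, b19=1, b20=1, b21=1, b22=0, b23=0, b24=0, b25=0, b26=1, b27=0, b28=0, b29=1, b30=1, b31=1.
p1 = XOR of data positions {3,5,7,9,11,13,15,17,19,21,23,25,27,29,31} = 1⊕1⊕0⊕0⊕1⊕1⊕0⊕0⊕1⊕1⊕0⊕0⊕0⊕1⊕1 = 0
p2 = XOR of data positions {3,6,7,10,11,14,15,18,19,22,23,26,27,30,31} = 1⊕1⊕0⊕0⊕1⊕1⊕0⊕0⊕1⊕0⊕0⊕1⊕0⊕1⊕1 = 0
p4 = XOR of data positions {5,6,7,12,13,14,15,20,21,22,23,28,29,30,31} = 1⊕1⊕0⊕0⊕1⊕1⊕0⊕1⊕1⊕0⊕0⊕0⊕1⊕1⊕1 = 1
p8 = XOR of data positions {9,10,11,12,13,14,15,24,25,26,27,28,29,30,31} = 0⊕0⊕1⊕0⊕1⊕1⊕0⊕0⊕0⊕1⊕0⊕0⊕1⊕1⊕1 = 1
p16 = XOR of data positions {17,18,19,20,21,22,23,24,25,26,27,28,29,30,31} = 0⊕0⊕1⊕1⊕1⊕0⊕0⊕0⊕0⊕1⊕0⊕0⊕1⊕1⊕1 = 1
Parity bits p1,p2,p4,p8,p16 = 00111

00111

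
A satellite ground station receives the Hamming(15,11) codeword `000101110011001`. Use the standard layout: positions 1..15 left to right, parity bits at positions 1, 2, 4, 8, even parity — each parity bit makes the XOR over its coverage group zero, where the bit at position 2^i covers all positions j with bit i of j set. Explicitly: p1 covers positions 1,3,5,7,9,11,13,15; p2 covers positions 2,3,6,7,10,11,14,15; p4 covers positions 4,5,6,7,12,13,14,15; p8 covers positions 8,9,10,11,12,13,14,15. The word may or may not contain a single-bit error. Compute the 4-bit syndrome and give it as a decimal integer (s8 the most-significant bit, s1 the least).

s1: b1⊕b3⊕b5⊕b7⊕b9⊕b11⊕b13⊕b15 = 0⊕0⊕0⊕1⊕0⊕1⊕0⊕1 = 1
s2: b2⊕b3⊕b6⊕b7⊕b10⊕b11⊕b14⊕b15 = 0⊕0⊕1⊕1⊕0⊕1⊕0⊕1 = 0
s4: b4⊕b5⊕b6⊕b7⊕b12⊕b13⊕b14⊕b15 = 1⊕0⊕1⊕1⊕1⊕0⊕0⊕1 = 1
s8: b8⊕b9⊕b10⊕b11⊕b12⊕b13⊕b14⊕b15 = 1⊕0⊕0⊕1⊕1⊕0⊕0⊕1 = 0
Syndrome (s8...s1) = 0101 → position 5.

5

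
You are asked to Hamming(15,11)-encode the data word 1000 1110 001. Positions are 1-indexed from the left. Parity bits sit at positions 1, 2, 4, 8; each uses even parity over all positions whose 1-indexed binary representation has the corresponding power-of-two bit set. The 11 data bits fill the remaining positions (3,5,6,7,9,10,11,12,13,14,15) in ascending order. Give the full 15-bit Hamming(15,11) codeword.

001100001110001

Place data bits at non-power-of-two positions: b3=1, b5=0, b6=0, b7=0, b9=1, b10=1, b11=1, b12=0, b13=0, b14=0, b15=1.
p1 = XOR of data positions {3,5,7,9,11,13,15} = 1⊕0⊕0⊕1⊕1⊕0⊕1 = 0
p2 = XOR of data positions {3,6,7,10,11,14,15} = 1⊕0⊕0⊕1⊕1⊕0⊕1 = 0
p4 = XOR of data positions {5,6,7,12,13,14,15} = 0⊕0⊕0⊕0⊕0⊕0⊕1 = 1
p8 = XOR of data positions {9,10,11,12,13,14,15} = 1⊕1⊕1⊕0⊕0⊕0⊕1 = 0
Codeword b1..b15 = 001100001110001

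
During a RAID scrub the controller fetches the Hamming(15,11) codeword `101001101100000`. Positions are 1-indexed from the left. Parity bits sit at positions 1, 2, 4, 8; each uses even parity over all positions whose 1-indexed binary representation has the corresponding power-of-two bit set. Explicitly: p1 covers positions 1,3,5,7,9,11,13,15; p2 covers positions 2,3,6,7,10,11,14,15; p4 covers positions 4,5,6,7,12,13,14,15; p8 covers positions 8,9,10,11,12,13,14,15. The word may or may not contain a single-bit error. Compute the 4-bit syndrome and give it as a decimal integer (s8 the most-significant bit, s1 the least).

s1: b1⊕b3⊕b5⊕b7⊕b9⊕b11⊕b13⊕b15 = 1⊕1⊕0⊕1⊕1⊕0⊕0⊕0 = 0
s2: b2⊕b3⊕b6⊕b7⊕b10⊕b11⊕b14⊕b15 = 0⊕1⊕1⊕1⊕1⊕0⊕0⊕0 = 0
s4: b4⊕b5⊕b6⊕b7⊕b12⊕b13⊕b14⊕b15 = 0⊕0⊕1⊕1⊕0⊕0⊕0⊕0 = 0
s8: b8⊕b9⊕b10⊕b11⊕b12⊕b13⊕b14⊕b15 = 0⊕1⊕1⊕0⊕0⊕0⊕0⊕0 = 0
Syndrome (s8...s1) = 0000 → position 0 (no error).

0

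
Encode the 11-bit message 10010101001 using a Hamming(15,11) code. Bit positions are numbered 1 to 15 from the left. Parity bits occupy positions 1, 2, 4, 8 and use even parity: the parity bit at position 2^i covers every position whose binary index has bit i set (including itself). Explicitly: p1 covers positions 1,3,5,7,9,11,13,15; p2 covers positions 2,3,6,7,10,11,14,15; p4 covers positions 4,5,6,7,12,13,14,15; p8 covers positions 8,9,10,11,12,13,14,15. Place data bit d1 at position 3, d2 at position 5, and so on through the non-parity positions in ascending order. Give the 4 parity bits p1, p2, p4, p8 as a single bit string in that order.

Place data bits at non-power-of-two positions: b3=1, b5=0, b6=0, b7=1, b9=0, b10=1, b11=0, b12=1, b13=0, b14=0, b15=1.
p1 = XOR of data positions {3,5,7,9,11,13,15} = 1⊕0⊕1⊕0⊕0⊕0⊕1 = 1
p2 = XOR of data positions {3,6,7,10,11,14,15} = 1⊕0⊕1⊕1⊕0⊕0⊕1 = 0
p4 = XOR of data positions {5,6,7,12,13,14,15} = 0⊕0⊕1⊕1⊕0⊕0⊕1 = 1
p8 = XOR of data positions {9,10,11,12,13,14,15} = 0⊕1⊕0⊕1⊕0⊕0⊕1 = 1
Parity bits p1,p2,p4,p8 = 1011

1011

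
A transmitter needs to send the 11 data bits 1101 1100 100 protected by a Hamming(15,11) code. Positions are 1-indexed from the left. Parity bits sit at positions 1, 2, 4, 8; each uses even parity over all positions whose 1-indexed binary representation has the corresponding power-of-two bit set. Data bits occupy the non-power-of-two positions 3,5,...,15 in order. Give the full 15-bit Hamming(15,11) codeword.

111110111100100

Place data bits at non-power-of-two positions: b3=1, b5=1, b6=0, b7=1, b9=1, b10=1, b11=0, b12=0, b13=1, b14=0, b15=0.
p1 = XOR of data positions {3,5,7,9,11,13,15} = 1⊕1⊕1⊕1⊕0⊕1⊕0 = 1
p2 = XOR of data positions {3,6,7,10,11,14,15} = 1⊕0⊕1⊕1⊕0⊕0⊕0 = 1
p4 = XOR of data positions {5,6,7,12,13,14,15} = 1⊕0⊕1⊕0⊕1⊕0⊕0 = 1
p8 = XOR of data positions {9,10,11,12,13,14,15} = 1⊕1⊕0⊕0⊕1⊕0⊕0 = 1
Codeword b1..b15 = 111110111100100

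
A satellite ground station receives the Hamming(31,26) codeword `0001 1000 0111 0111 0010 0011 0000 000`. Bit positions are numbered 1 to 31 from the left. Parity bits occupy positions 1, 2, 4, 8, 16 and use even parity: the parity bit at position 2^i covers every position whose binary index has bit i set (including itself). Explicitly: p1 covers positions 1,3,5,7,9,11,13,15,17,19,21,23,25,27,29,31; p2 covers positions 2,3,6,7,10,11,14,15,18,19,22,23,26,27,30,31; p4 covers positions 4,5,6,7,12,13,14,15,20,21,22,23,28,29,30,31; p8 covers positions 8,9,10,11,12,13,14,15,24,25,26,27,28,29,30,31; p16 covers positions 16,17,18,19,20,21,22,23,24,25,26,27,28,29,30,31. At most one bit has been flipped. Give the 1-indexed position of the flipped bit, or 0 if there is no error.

s1: b1⊕b3⊕b5⊕b7⊕b9⊕b11⊕b13⊕b15⊕b17⊕b19⊕b21⊕b23⊕b25⊕b27⊕b29⊕b31 = 0⊕0⊕1⊕0⊕0⊕1⊕0⊕1⊕0⊕1⊕0⊕1⊕0⊕0⊕0⊕0 = 1
s2: b2⊕b3⊕b6⊕b7⊕b10⊕b11⊕b14⊕b15⊕b18⊕b19⊕b22⊕b23⊕b26⊕b27⊕b30⊕b31 = 0⊕0⊕0⊕0⊕1⊕1⊕1⊕1⊕0⊕1⊕0⊕1⊕0⊕0⊕0⊕0 = 0
s4: b4⊕b5⊕b6⊕b7⊕b12⊕b13⊕b14⊕b15⊕b20⊕b21⊕b22⊕b23⊕b28⊕b29⊕b30⊕b31 = 1⊕1⊕0⊕0⊕1⊕0⊕1⊕1⊕0⊕0⊕0⊕1⊕0⊕0⊕0⊕0 = 0
s8: b8⊕b9⊕b10⊕b11⊕b12⊕b13⊕b14⊕b15⊕b24⊕b25⊕b26⊕b27⊕b28⊕b29⊕b30⊕b31 = 0⊕0⊕1⊕1⊕1⊕0⊕1⊕1⊕1⊕0⊕0⊕0⊕0⊕0⊕0⊕0 = 0
s16: b16⊕b17⊕b18⊕b19⊕b20⊕b21⊕b22⊕b23⊕b24⊕b25⊕b26⊕b27⊕b28⊕b29⊕b30⊕b31 = 1⊕0⊕0⊕1⊕0⊕0⊕0⊕1⊕1⊕0⊕0⊕0⊕0⊕0⊕0⊕0 = 0
Syndrome (s16...s1) = 00001 → position 1.

1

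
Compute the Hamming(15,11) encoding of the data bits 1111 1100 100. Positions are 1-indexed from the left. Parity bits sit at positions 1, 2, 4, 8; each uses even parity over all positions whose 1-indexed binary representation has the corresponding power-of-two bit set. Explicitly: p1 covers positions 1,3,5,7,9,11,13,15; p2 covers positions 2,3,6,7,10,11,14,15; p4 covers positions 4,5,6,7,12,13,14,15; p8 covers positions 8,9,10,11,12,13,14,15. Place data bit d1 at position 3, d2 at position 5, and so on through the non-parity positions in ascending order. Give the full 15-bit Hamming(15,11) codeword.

Place data bits at non-power-of-two positions: b3=1, b5=1, b6=1, b7=1, b9=1, b10=1, b11=0, b12=0, b13=1, b14=0, b15=0.
p1 = XOR of data positions {3,5,7,9,11,13,15} = 1⊕1⊕1⊕1⊕0⊕1⊕0 = 1
p2 = XOR of data positions {3,6,7,10,11,14,15} = 1⊕1⊕1⊕1⊕0⊕0⊕0 = 0
p4 = XOR of data positions {5,6,7,12,13,14,15} = 1⊕1⊕1⊕0⊕1⊕0⊕0 = 0
p8 = XOR of data positions {9,10,11,12,13,14,15} = 1⊕1⊕0⊕0⊕1⊕0⊕0 = 1
Codeword b1..b15 = 101011111100100

101011111100100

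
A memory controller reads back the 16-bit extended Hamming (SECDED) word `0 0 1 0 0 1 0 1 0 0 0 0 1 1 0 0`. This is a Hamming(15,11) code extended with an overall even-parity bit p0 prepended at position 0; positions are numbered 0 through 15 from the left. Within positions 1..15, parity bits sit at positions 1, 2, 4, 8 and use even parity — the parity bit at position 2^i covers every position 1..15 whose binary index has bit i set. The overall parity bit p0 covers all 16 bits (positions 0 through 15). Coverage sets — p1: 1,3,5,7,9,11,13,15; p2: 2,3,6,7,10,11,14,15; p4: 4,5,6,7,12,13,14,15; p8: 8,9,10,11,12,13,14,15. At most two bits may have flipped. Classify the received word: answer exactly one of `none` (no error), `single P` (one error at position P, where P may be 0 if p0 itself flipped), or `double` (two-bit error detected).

single 1

s1: b1⊕b3⊕b5⊕b7⊕b9⊕b11⊕b13⊕b15 = 0⊕0⊕1⊕1⊕0⊕0⊕1⊕0 = 1
s2: b2⊕b3⊕b6⊕b7⊕b10⊕b11⊕b14⊕b15 = 1⊕0⊕0⊕1⊕0⊕0⊕0⊕0 = 0
s4: b4⊕b5⊕b6⊕b7⊕b12⊕b13⊕b14⊕b15 = 0⊕1⊕0⊕1⊕1⊕1⊕0⊕0 = 0
s8: b8⊕b9⊕b10⊕b11⊕b12⊕b13⊕b14⊕b15 = 0⊕0⊕0⊕0⊕1⊕1⊕0⊕0 = 0
Syndrome (s8...s1) = 0001 → position 1.
Overall parity (XOR of all 16 bits, including p0): 0⊕0⊕1⊕0⊕0⊕1⊕0⊕1⊕0⊕0⊕0⊕0⊕1⊕1⊕0⊕0 = 1
Overall=1, syndrome position=1 → single-bit error at position 1.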